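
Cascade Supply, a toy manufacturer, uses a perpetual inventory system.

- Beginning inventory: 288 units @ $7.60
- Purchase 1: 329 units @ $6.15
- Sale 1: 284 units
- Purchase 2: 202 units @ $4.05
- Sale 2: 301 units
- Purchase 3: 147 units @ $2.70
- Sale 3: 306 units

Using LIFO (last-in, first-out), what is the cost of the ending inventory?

Ending inventory = $570.00

Sale 1 (284) [LIFO — newest first]: 284 @ $6.15 = $1,746.60
Sale 2 (301) [LIFO — newest first]: 202 @ $4.05 + 45 @ $6.15 + 54 @ $7.60 = $1,505.25
Sale 3 (306) [LIFO — newest first]: 147 @ $2.70 + 159 @ $7.60 = $1,605.30
Total COGS = $1,746.60 + $1,505.25 + $1,605.30 = $4,857.15
Ending inventory: 75 @ $7.60 = $570.00
Check: goods available $5,427.15 = COGS $4,857.15 + ending $570.00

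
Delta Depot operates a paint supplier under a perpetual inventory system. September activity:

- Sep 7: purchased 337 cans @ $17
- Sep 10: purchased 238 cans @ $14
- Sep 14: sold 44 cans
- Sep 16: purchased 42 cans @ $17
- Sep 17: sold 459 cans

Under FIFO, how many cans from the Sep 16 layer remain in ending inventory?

Sep 14, 44 sold [FIFO — oldest first]: 44 @ $17 = $748
Sep 17, 459 sold [FIFO — oldest first]: 293 @ $17 + 166 @ $14 = $7,305
Total COGS = $748 + $7,305 = $8,053
Ending inventory: 72 @ $14 + 42 @ $17 = $1,722
Check: goods available $9,775 = COGS $8,053 + ending $1,722

42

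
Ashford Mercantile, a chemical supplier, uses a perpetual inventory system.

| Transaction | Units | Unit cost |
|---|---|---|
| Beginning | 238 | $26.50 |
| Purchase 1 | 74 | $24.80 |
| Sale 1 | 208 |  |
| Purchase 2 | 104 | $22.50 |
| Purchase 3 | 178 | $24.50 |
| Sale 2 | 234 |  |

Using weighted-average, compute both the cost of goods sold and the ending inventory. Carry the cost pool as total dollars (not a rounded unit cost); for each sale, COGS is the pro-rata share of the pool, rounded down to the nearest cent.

After Beginning: 238 on hand, pool $6,307.00 (≈ $26.5000 each)
After Purchase 1: 312 on hand, pool $8,142.20 (≈ $26.0968 each)
Sale 1, sell 208: 208/312 × $8,142.20 → $5,428.13
After Purchase 2: 208 on hand, pool $5,054.07 (≈ $24.2984 each)
After Purchase 3: 386 on hand, pool $9,415.07 (≈ $24.3914 each)
Sale 2, sell 234: 234/386 × $9,415.07 → $5,707.58
Total COGS = $5,428.13 + $5,707.58 = $11,135.71
Ending inventory (cost pool remaining) = $3,707.49

COGS = $11,135.71; ending inventory = $3,707.49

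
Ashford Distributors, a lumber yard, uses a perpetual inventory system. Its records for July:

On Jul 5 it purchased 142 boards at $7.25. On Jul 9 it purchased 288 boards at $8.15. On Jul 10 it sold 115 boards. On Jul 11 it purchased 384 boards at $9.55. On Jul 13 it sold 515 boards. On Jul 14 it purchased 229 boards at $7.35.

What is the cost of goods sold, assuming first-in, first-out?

Jul 10, 115 sold [FIFO — oldest first]: 115 @ $7.25 = $833.75
Jul 13, 515 sold [FIFO — oldest first]: 27 @ $7.25 + 288 @ $8.15 + 200 @ $9.55 = $4,452.95
Total COGS = $833.75 + $4,452.95 = $5,286.70
Ending inventory: 184 @ $9.55 + 229 @ $7.35 = $3,440.35

COGS = $5,286.70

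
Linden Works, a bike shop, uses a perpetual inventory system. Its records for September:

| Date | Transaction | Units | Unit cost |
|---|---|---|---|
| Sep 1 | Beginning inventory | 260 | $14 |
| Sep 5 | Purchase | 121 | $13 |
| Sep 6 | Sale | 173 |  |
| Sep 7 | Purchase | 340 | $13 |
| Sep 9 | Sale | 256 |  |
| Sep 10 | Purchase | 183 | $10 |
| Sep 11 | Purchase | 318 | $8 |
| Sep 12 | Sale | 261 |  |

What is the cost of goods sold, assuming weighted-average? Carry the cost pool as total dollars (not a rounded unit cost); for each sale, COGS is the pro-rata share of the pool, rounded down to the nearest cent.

COGS = $8,475.24

After Sep 1: 260 on hand, pool $3,640.00 (≈ $14.0000 each)
After Sep 5: 381 on hand, pool $5,213.00 (≈ $13.6824 each)
Sep 6, sell 173: 173/381 × $5,213.00 → $2,367.05
After Sep 7: 548 on hand, pool $7,265.95 (≈ $13.2590 each)
Sep 9, sell 256: 256/548 × $7,265.95 → $3,394.31
After Sep 10: 475 on hand, pool $5,701.64 (≈ $12.0035 each)
After Sep 11: 793 on hand, pool $8,245.64 (≈ $10.3980 each)
Sep 12, sell 261: 261/793 × $8,245.64 → $2,713.88
Total COGS = $2,367.05 + $3,394.31 + $2,713.88 = $8,475.24
Ending inventory (cost pool remaining) = $5,531.76
Check: goods available $14,007.00 = COGS $8,475.24 + ending $5,531.76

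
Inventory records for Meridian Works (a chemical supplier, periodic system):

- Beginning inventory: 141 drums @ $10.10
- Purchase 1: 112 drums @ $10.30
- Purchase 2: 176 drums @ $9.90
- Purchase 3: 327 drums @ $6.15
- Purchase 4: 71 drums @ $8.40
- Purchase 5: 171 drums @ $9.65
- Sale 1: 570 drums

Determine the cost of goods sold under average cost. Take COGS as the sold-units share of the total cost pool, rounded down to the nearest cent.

Sale 1, sell 570: 570/998 × $8,577.70 → $4,899.08
Ending inventory (cost pool remaining) = $3,678.62

COGS = $4,899.08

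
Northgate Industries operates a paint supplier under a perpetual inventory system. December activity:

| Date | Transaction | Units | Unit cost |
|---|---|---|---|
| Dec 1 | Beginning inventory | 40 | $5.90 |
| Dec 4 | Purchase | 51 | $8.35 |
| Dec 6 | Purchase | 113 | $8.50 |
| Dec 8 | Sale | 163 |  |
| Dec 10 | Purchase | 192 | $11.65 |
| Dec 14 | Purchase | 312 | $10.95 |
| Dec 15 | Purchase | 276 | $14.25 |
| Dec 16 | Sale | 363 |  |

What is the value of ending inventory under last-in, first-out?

Dec 8, 163 sold [LIFO — newest first]: 113 @ $8.50 + 50 @ $8.35 = $1,378.00
Dec 16, 363 sold [LIFO — newest first]: 276 @ $14.25 + 87 @ $10.95 = $4,885.65
Total COGS = $1,378.00 + $4,885.65 = $6,263.65
Ending inventory: 40 @ $5.90 + 1 @ $8.35 + 192 @ $11.65 + 225 @ $10.95 = $4,944.90

Ending inventory = $4,944.90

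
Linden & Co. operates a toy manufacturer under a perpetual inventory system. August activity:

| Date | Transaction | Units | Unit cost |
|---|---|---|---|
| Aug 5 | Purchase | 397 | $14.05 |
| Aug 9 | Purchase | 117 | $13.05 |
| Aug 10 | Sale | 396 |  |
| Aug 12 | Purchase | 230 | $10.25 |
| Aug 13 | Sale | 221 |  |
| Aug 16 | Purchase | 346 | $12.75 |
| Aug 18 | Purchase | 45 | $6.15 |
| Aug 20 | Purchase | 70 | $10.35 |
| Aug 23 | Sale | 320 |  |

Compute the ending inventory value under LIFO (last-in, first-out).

Ending inventory = $3,547.90

Aug 10, 396 sold [LIFO — newest first]: 117 @ $13.05 + 279 @ $14.05 = $5,446.80
Aug 13, 221 sold [LIFO — newest first]: 221 @ $10.25 = $2,265.25
Aug 23, 320 sold [LIFO — newest first]: 70 @ $10.35 + 45 @ $6.15 + 205 @ $12.75 = $3,615.00
Total COGS = $5,446.80 + $2,265.25 + $3,615.00 = $11,327.05
Ending inventory: 118 @ $14.05 + 9 @ $10.25 + 141 @ $12.75 = $3,547.90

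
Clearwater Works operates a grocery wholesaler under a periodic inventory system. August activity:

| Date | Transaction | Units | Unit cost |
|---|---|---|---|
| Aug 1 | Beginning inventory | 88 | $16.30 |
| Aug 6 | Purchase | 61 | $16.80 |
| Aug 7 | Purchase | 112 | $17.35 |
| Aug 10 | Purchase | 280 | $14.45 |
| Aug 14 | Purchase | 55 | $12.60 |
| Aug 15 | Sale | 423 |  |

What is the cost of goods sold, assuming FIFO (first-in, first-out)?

Aug 15, 423 sold [FIFO — oldest first]: 88 @ $16.30 + 61 @ $16.80 + 112 @ $17.35 + 162 @ $14.45 = $6,743.30
Ending inventory: 118 @ $14.45 + 55 @ $12.60 = $2,398.10
Check: goods available $9,141.40 = COGS $6,743.30 + ending $2,398.10

COGS = $6,743.30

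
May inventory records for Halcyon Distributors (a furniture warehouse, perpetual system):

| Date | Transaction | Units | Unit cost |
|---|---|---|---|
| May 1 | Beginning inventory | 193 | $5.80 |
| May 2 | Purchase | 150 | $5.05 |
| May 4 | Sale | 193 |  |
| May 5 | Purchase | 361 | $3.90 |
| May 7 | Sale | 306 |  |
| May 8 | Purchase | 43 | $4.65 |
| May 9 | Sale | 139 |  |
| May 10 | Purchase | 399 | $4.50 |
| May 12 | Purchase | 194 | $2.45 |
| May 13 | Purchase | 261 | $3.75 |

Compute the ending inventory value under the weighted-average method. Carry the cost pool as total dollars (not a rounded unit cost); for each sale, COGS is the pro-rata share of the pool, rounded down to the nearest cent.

After May 1: 193 on hand, pool $1,119.40 (≈ $5.8000 each)
After May 2: 343 on hand, pool $1,876.90 (≈ $5.4720 each)
May 4, sell 193: 193/343 × $1,876.90 → $1,056.09
After May 5: 511 on hand, pool $2,228.71 (≈ $4.3615 each)
May 7, sell 306: 306/511 × $2,228.71 → $1,334.60
After May 8: 248 on hand, pool $1,094.06 (≈ $4.4115 each)
May 9, sell 139: 139/248 × $1,094.06 → $613.20
After May 10: 508 on hand, pool $2,276.36 (≈ $4.4810 each)
After May 12: 702 on hand, pool $2,751.66 (≈ $3.9197 each)
After May 13: 963 on hand, pool $3,730.41 (≈ $3.8737 each)
Total COGS = $1,056.09 + $1,334.60 + $613.20 = $3,003.89
Ending inventory (cost pool remaining) = $3,730.41

Ending inventory = $3,730.41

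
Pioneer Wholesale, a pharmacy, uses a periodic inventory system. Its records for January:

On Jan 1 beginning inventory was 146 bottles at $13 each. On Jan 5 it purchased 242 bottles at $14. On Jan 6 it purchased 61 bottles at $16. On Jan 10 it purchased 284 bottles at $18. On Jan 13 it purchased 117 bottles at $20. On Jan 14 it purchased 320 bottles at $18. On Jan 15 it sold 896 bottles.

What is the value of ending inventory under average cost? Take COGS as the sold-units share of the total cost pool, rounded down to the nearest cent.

Ending inventory = $4,560.58

Jan 15, sell 896: 896/1170 × $19,474.00 → $14,913.42
Ending inventory (cost pool remaining) = $4,560.58
Check: goods available $19,474.00 = COGS $14,913.42 + ending $4,560.58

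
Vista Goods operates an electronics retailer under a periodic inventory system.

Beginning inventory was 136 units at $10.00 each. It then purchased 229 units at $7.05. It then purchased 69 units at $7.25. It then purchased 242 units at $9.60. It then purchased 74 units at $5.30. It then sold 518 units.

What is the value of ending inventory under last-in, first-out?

Sale 1 (518) [LIFO — newest first]: 74 @ $5.30 + 242 @ $9.60 + 69 @ $7.25 + 133 @ $7.05 = $4,153.30
Ending inventory: 136 @ $10.00 + 96 @ $7.05 = $2,036.80

Ending inventory = $2,036.80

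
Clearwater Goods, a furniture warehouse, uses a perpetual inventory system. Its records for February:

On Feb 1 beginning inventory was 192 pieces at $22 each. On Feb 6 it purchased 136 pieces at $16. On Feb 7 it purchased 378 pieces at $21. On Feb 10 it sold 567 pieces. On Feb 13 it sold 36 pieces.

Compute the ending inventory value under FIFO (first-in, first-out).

Ending inventory = $2,163

Feb 10, 567 sold [FIFO — oldest first]: 192 @ $22 + 136 @ $16 + 239 @ $21 = $11,419
Feb 13, 36 sold [FIFO — oldest first]: 36 @ $21 = $756
Total COGS = $11,419 + $756 = $12,175
Ending inventory: 103 @ $21 = $2,163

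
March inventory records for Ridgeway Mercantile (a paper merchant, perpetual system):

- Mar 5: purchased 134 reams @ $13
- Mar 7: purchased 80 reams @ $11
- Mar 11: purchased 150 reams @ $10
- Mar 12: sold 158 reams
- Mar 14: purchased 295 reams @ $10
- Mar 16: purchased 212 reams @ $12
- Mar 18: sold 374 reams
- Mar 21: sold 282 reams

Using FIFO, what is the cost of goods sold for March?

Mar 12, 158 sold [FIFO — oldest first]: 134 @ $13 + 24 @ $11 = $2,006
Mar 18, 374 sold [FIFO — oldest first]: 56 @ $11 + 150 @ $10 + 168 @ $10 = $3,796
Mar 21, 282 sold [FIFO — oldest first]: 127 @ $10 + 155 @ $12 = $3,130
Total COGS = $2,006 + $3,796 + $3,130 = $8,932
Ending inventory: 57 @ $12 = $684

COGS = $8,932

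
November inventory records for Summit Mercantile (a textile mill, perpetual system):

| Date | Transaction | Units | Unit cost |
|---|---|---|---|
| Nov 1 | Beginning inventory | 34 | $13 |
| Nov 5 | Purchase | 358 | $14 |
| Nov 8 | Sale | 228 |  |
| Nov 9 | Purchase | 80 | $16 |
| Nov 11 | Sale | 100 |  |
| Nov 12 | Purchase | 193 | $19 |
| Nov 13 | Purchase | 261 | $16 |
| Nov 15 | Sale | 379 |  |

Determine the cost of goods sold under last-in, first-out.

Nov 8, 228 sold [LIFO — newest first]: 228 @ $14 = $3,192
Nov 11, 100 sold [LIFO — newest first]: 80 @ $16 + 20 @ $14 = $1,560
Nov 15, 379 sold [LIFO — newest first]: 261 @ $16 + 118 @ $19 = $6,418
Total COGS = $3,192 + $1,560 + $6,418 = $11,170
Ending inventory: 34 @ $13 + 110 @ $14 + 75 @ $19 = $3,407

COGS = $11,170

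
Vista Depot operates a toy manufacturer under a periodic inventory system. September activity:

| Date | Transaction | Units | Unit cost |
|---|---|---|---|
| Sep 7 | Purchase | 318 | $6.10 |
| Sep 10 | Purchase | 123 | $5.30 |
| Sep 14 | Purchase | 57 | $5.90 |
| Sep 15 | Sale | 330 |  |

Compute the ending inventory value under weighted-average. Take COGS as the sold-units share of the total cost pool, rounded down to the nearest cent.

Sep 15, sell 330: 330/498 × $2,928.00 → $1,940.24
Ending inventory (cost pool remaining) = $987.76
Check: goods available $2,928.00 = COGS $1,940.24 + ending $987.76

Ending inventory = $987.76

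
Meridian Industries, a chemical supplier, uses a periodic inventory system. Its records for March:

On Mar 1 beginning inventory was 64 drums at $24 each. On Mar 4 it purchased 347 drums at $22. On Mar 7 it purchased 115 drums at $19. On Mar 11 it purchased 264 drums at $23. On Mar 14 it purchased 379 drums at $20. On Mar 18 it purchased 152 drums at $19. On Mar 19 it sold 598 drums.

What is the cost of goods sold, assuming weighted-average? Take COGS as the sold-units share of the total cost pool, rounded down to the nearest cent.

Mar 19, sell 598: 598/1321 × $27,895.00 → $12,627.71
Ending inventory (cost pool remaining) = $15,267.29

COGS = $12,627.71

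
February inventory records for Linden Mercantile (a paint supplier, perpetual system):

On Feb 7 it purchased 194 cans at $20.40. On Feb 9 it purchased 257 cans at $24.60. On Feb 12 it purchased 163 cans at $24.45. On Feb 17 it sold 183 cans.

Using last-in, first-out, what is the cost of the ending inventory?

Ending inventory = $9,787.80

Feb 17, 183 sold [LIFO — newest first]: 163 @ $24.45 + 20 @ $24.60 = $4,477.35
Ending inventory: 194 @ $20.40 + 237 @ $24.60 = $9,787.80
Check: goods available $14,265.15 = COGS $4,477.35 + ending $9,787.80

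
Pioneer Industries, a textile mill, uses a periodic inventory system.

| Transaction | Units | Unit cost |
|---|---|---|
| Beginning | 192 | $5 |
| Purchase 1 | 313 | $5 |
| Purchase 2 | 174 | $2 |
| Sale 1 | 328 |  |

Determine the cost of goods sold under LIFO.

COGS = $1,118

Sale 1 (328) [LIFO — newest first]: 174 @ $2 + 154 @ $5 = $1,118
Ending inventory: 192 @ $5 + 159 @ $5 = $1,755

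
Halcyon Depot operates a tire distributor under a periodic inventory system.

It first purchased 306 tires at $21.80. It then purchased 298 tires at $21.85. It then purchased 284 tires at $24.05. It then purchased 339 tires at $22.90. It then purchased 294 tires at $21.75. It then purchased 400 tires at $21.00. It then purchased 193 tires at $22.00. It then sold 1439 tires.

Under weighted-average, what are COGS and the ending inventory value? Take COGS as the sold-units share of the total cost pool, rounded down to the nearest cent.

COGS = $31,867.58; ending inventory = $14,948.32

Sale 1, sell 1439: 1439/2114 × $46,815.90 → $31,867.58
Ending inventory (cost pool remaining) = $14,948.32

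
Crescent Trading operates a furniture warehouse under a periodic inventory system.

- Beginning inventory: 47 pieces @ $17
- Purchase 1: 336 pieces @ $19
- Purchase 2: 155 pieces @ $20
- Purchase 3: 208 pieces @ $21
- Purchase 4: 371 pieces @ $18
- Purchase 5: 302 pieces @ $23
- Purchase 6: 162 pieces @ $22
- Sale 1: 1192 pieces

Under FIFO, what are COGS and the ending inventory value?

Sale 1 (1192) [FIFO — oldest first]: 47 @ $17 + 336 @ $19 + 155 @ $20 + 208 @ $21 + 371 @ $18 + 75 @ $23 = $23,054
Ending inventory: 227 @ $23 + 162 @ $22 = $8,785
Check: goods available $31,839 = COGS $23,054 + ending $8,785

COGS = $23,054; ending inventory = $8,785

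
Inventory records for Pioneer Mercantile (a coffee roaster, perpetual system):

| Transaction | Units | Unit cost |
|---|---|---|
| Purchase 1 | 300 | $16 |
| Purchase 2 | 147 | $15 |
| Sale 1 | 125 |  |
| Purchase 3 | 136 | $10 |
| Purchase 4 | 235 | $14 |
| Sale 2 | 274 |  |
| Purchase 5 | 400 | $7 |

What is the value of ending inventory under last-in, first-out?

Sale 1 (125) [LIFO — newest first]: 125 @ $15 = $1,875
Sale 2 (274) [LIFO — newest first]: 235 @ $14 + 39 @ $10 = $3,680
Total COGS = $1,875 + $3,680 = $5,555
Ending inventory: 300 @ $16 + 22 @ $15 + 97 @ $10 + 400 @ $7 = $8,900

Ending inventory = $8,900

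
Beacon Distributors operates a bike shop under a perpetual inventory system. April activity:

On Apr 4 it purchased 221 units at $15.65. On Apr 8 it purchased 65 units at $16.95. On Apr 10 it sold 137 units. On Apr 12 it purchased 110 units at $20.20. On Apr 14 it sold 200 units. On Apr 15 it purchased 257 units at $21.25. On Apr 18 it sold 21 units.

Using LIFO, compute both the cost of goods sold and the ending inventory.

Apr 10, 137 sold [LIFO — newest first]: 65 @ $16.95 + 72 @ $15.65 = $2,228.55
Apr 14, 200 sold [LIFO — newest first]: 110 @ $20.20 + 90 @ $15.65 = $3,630.50
Apr 18, 21 sold [LIFO — newest first]: 21 @ $21.25 = $446.25
Total COGS = $2,228.55 + $3,630.50 + $446.25 = $6,305.30
Ending inventory: 59 @ $15.65 + 236 @ $21.25 = $5,938.35

COGS = $6,305.30; ending inventory = $5,938.35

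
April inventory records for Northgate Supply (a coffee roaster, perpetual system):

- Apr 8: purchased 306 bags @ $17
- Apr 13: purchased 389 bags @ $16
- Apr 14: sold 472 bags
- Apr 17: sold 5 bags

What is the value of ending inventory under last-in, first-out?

Ending inventory = $3,706

Apr 14, 472 sold [LIFO — newest first]: 389 @ $16 + 83 @ $17 = $7,635
Apr 17, 5 sold [LIFO — newest first]: 5 @ $17 = $85
Total COGS = $7,635 + $85 = $7,720
Ending inventory: 218 @ $17 = $3,706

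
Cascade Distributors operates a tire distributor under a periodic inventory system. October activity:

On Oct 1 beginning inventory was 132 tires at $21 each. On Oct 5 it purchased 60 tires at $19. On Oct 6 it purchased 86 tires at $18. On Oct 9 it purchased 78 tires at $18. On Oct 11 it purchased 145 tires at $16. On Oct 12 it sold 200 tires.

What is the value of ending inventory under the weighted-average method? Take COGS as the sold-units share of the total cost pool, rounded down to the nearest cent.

Ending inventory = $5,517.74

Oct 12, sell 200: 200/501 × $9,184.00 → $3,666.26
Ending inventory (cost pool remaining) = $5,517.74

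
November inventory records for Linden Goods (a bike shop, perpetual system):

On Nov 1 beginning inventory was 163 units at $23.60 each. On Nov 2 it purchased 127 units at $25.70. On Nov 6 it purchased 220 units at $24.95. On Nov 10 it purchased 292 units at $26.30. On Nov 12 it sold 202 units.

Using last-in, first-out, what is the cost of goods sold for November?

COGS = $5,312.60

Nov 12, 202 sold [LIFO — newest first]: 202 @ $26.30 = $5,312.60
Ending inventory: 163 @ $23.60 + 127 @ $25.70 + 220 @ $24.95 + 90 @ $26.30 = $14,966.70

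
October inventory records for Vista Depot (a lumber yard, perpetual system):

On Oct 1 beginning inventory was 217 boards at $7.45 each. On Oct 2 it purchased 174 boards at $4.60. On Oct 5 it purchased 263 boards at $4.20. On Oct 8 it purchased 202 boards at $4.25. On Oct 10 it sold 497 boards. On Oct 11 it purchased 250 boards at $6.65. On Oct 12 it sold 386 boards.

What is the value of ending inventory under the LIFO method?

Oct 10, 497 sold [LIFO — newest first]: 202 @ $4.25 + 263 @ $4.20 + 32 @ $4.60 = $2,110.30
Oct 12, 386 sold [LIFO — newest first]: 250 @ $6.65 + 136 @ $4.60 = $2,288.10
Total COGS = $2,110.30 + $2,288.10 = $4,398.40
Ending inventory: 217 @ $7.45 + 6 @ $4.60 = $1,644.25

Ending inventory = $1,644.25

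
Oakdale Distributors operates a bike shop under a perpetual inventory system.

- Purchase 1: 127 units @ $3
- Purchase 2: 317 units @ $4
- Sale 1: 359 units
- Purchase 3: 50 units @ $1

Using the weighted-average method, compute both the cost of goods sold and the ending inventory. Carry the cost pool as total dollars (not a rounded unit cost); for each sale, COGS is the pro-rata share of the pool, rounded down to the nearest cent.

COGS = $1,333.31; ending inventory = $365.69

After Purchase 1: 127 on hand, pool $381.00 (≈ $3.0000 each)
After Purchase 2: 444 on hand, pool $1,649.00 (≈ $3.7140 each)
Sale 1, sell 359: 359/444 × $1,649.00 → $1,333.31
After Purchase 3: 135 on hand, pool $365.69 (≈ $2.7088 each)
Ending inventory (cost pool remaining) = $365.69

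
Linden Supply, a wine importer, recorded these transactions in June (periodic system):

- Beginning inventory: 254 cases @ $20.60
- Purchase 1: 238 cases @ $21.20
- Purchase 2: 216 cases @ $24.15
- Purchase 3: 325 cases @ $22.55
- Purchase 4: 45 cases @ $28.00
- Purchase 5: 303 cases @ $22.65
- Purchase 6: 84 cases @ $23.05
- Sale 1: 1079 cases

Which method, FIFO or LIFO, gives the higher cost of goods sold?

FIFO COGS: 254 @ $20.60 + 238 @ $21.20 + 216 @ $24.15 + 325 @ $22.55 + 45 @ $28.00 + 1 @ $22.65 = $24,105.80
LIFO COGS: 84 @ $23.05 + 303 @ $22.65 + 45 @ $28.00 + 325 @ $22.55 + 216 @ $24.15 + 106 @ $21.20 = $24,851.50

LIFO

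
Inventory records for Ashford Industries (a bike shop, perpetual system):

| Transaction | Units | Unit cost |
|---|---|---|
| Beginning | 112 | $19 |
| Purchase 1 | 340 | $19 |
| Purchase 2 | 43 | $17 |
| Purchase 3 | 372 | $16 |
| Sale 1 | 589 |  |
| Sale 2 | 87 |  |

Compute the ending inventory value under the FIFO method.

Sale 1 (589) [FIFO — oldest first]: 112 @ $19 + 340 @ $19 + 43 @ $17 + 94 @ $16 = $10,823
Sale 2 (87) [FIFO — oldest first]: 87 @ $16 = $1,392
Total COGS = $10,823 + $1,392 = $12,215
Ending inventory: 191 @ $16 = $3,056

Ending inventory = $3,056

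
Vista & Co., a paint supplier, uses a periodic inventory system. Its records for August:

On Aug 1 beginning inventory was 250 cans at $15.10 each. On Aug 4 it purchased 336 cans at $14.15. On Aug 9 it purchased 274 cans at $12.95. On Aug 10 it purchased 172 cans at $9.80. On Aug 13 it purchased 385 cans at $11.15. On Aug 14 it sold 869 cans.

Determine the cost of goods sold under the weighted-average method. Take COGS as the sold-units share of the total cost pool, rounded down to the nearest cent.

COGS = $11,073.18

Aug 14, sell 869: 869/1417 × $18,056.05 → $11,073.18
Ending inventory (cost pool remaining) = $6,982.87
Check: goods available $18,056.05 = COGS $11,073.18 + ending $6,982.87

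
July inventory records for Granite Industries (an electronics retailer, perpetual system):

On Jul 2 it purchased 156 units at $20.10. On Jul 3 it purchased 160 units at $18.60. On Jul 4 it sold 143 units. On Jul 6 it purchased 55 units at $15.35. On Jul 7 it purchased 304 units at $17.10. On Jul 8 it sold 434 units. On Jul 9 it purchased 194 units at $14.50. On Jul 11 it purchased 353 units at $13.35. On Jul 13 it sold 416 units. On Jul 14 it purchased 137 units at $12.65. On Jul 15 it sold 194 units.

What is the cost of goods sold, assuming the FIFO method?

Jul 4, 143 sold [FIFO — oldest first]: 143 @ $20.10 = $2,874.30
Jul 8, 434 sold [FIFO — oldest first]: 13 @ $20.10 + 160 @ $18.60 + 55 @ $15.35 + 206 @ $17.10 = $7,604.15
Jul 13, 416 sold [FIFO — oldest first]: 98 @ $17.10 + 194 @ $14.50 + 124 @ $13.35 = $6,144.20
Jul 15, 194 sold [FIFO — oldest first]: 194 @ $13.35 = $2,589.90
Total COGS = $2,874.30 + $7,604.15 + $6,144.20 + $2,589.90 = $19,212.55
Ending inventory: 35 @ $13.35 + 137 @ $12.65 = $2,200.30
Check: goods available $21,412.85 = COGS $19,212.55 + ending $2,200.30

COGS = $19,212.55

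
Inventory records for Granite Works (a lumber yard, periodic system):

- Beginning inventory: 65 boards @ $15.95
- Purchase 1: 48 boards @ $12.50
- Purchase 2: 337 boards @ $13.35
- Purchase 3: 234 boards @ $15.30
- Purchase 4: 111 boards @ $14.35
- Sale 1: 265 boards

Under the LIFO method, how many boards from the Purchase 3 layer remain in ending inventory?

80

Sale 1 (265) [LIFO — newest first]: 111 @ $14.35 + 154 @ $15.30 = $3,949.05
Ending inventory: 65 @ $15.95 + 48 @ $12.50 + 337 @ $13.35 + 80 @ $15.30 = $7,359.70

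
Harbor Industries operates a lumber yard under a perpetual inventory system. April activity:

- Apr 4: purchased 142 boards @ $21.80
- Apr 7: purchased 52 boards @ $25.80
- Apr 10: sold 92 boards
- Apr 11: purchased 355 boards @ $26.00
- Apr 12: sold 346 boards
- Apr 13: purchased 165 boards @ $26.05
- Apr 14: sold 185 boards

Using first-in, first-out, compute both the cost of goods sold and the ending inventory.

Apr 10, 92 sold [FIFO — oldest first]: 92 @ $21.80 = $2,005.60
Apr 12, 346 sold [FIFO — oldest first]: 50 @ $21.80 + 52 @ $25.80 + 244 @ $26.00 = $8,775.60
Apr 14, 185 sold [FIFO — oldest first]: 111 @ $26.00 + 74 @ $26.05 = $4,813.70
Total COGS = $2,005.60 + $8,775.60 + $4,813.70 = $15,594.90
Ending inventory: 91 @ $26.05 = $2,370.55
Check: goods available $17,965.45 = COGS $15,594.90 + ending $2,370.55

COGS = $15,594.90; ending inventory = $2,370.55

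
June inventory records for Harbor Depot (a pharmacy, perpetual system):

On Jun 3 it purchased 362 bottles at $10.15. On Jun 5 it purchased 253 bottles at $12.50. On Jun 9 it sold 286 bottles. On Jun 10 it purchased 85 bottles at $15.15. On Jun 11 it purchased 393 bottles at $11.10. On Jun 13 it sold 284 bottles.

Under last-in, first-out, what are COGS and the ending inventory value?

Jun 9, 286 sold [LIFO — newest first]: 253 @ $12.50 + 33 @ $10.15 = $3,497.45
Jun 13, 284 sold [LIFO — newest first]: 284 @ $11.10 = $3,152.40
Total COGS = $3,497.45 + $3,152.40 = $6,649.85
Ending inventory: 329 @ $10.15 + 85 @ $15.15 + 109 @ $11.10 = $5,837.00

COGS = $6,649.85; ending inventory = $5,837.00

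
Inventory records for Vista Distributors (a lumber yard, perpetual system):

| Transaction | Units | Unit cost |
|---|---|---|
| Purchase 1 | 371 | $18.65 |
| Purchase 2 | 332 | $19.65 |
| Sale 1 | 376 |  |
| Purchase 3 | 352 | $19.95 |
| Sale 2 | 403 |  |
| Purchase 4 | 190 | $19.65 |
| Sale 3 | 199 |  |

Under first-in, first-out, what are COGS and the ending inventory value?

COGS = $18,929.20; ending inventory = $5,269.65

Sale 1 (376) [FIFO — oldest first]: 371 @ $18.65 + 5 @ $19.65 = $7,017.40
Sale 2 (403) [FIFO — oldest first]: 327 @ $19.65 + 76 @ $19.95 = $7,941.75
Sale 3 (199) [FIFO — oldest first]: 199 @ $19.95 = $3,970.05
Total COGS = $7,017.40 + $7,941.75 + $3,970.05 = $18,929.20
Ending inventory: 77 @ $19.95 + 190 @ $19.65 = $5,269.65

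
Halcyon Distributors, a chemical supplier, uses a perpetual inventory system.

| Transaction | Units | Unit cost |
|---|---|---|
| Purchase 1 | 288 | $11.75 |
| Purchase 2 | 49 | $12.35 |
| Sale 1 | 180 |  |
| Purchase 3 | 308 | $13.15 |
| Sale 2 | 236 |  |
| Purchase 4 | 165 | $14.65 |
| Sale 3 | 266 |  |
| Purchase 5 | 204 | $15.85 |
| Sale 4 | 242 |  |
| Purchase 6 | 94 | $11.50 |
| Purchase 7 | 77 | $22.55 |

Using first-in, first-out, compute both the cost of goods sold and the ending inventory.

COGS = $12,263.50; ending inventory = $4,243.85

Sale 1 (180) [FIFO — oldest first]: 180 @ $11.75 = $2,115.00
Sale 2 (236) [FIFO — oldest first]: 108 @ $11.75 + 49 @ $12.35 + 79 @ $13.15 = $2,913.00
Sale 3 (266) [FIFO — oldest first]: 229 @ $13.15 + 37 @ $14.65 = $3,553.40
Sale 4 (242) [FIFO — oldest first]: 128 @ $14.65 + 114 @ $15.85 = $3,682.10
Total COGS = $2,115.00 + $2,913.00 + $3,553.40 + $3,682.10 = $12,263.50
Ending inventory: 90 @ $15.85 + 94 @ $11.50 + 77 @ $22.55 = $4,243.85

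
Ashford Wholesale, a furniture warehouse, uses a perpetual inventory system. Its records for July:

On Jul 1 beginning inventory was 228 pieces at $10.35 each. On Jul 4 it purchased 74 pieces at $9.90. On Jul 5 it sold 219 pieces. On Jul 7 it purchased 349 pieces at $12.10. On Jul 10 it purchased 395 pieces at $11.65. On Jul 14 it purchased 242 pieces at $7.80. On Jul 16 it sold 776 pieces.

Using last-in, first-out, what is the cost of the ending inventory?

Jul 5, 219 sold [LIFO — newest first]: 74 @ $9.90 + 145 @ $10.35 = $2,233.35
Jul 16, 776 sold [LIFO — newest first]: 242 @ $7.80 + 395 @ $11.65 + 139 @ $12.10 = $8,171.25
Total COGS = $2,233.35 + $8,171.25 = $10,404.60
Ending inventory: 83 @ $10.35 + 210 @ $12.10 = $3,400.05

Ending inventory = $3,400.05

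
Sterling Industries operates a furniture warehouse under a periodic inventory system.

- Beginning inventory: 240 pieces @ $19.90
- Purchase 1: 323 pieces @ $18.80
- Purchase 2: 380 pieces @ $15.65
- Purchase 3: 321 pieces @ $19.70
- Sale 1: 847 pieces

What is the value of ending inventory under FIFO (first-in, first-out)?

Sale 1 (847) [FIFO — oldest first]: 240 @ $19.90 + 323 @ $18.80 + 284 @ $15.65 = $15,293.00
Ending inventory: 96 @ $15.65 + 321 @ $19.70 = $7,826.10
Check: goods available $23,119.10 = COGS $15,293.00 + ending $7,826.10

Ending inventory = $7,826.10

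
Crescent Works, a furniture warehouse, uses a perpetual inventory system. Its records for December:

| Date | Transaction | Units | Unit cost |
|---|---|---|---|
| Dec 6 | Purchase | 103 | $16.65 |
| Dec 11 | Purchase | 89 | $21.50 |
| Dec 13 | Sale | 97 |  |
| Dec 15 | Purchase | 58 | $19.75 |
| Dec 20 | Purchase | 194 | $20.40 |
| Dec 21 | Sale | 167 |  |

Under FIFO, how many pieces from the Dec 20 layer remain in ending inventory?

180

Dec 13, 97 sold [FIFO — oldest first]: 97 @ $16.65 = $1,615.05
Dec 21, 167 sold [FIFO — oldest first]: 6 @ $16.65 + 89 @ $21.50 + 58 @ $19.75 + 14 @ $20.40 = $3,444.50
Total COGS = $1,615.05 + $3,444.50 = $5,059.55
Ending inventory: 180 @ $20.40 = $3,672.00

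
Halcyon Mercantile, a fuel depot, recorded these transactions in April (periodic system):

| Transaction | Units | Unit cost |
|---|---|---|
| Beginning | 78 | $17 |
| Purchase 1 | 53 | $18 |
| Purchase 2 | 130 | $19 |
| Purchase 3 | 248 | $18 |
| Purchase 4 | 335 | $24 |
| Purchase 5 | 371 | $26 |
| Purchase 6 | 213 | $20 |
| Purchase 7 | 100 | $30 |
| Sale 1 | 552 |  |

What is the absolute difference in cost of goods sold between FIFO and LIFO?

FIFO COGS: 78 @ $17 + 53 @ $18 + 130 @ $19 + 248 @ $18 + 43 @ $24 = $10,246
LIFO COGS: 100 @ $30 + 213 @ $20 + 239 @ $26 = $13,474
Difference = |$10,246 − $13,474| = $3,228

$3,228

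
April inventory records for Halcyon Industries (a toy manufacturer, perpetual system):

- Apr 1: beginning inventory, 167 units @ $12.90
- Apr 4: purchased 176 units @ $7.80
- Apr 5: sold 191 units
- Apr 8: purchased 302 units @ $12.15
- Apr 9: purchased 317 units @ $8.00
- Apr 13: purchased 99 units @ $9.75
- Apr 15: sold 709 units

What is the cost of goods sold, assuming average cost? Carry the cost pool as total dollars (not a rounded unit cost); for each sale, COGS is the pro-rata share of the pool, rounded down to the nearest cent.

After Apr 1: 167 on hand, pool $2,154.30 (≈ $12.9000 each)
After Apr 4: 343 on hand, pool $3,527.10 (≈ $10.2831 each)
Apr 5, sell 191: 191/343 × $3,527.10 → $1,964.07
After Apr 8: 454 on hand, pool $5,232.33 (≈ $11.5250 each)
After Apr 9: 771 on hand, pool $7,768.33 (≈ $10.0757 each)
After Apr 13: 870 on hand, pool $8,733.58 (≈ $10.0386 each)
Apr 15, sell 709: 709/870 × $8,733.58 → $7,117.36
Total COGS = $1,964.07 + $7,117.36 = $9,081.43
Ending inventory (cost pool remaining) = $1,616.22

COGS = $9,081.43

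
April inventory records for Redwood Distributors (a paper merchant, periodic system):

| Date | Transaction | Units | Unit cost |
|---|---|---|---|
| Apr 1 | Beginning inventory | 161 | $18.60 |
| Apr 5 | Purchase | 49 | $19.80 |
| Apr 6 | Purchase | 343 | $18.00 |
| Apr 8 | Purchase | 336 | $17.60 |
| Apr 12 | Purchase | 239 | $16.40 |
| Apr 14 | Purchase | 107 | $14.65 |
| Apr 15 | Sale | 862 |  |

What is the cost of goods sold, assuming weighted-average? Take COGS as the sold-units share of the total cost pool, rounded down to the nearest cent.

Apr 15, sell 862: 862/1235 × $21,539.55 → $15,034.08
Ending inventory (cost pool remaining) = $6,505.47
Check: goods available $21,539.55 = COGS $15,034.08 + ending $6,505.47

COGS = $15,034.08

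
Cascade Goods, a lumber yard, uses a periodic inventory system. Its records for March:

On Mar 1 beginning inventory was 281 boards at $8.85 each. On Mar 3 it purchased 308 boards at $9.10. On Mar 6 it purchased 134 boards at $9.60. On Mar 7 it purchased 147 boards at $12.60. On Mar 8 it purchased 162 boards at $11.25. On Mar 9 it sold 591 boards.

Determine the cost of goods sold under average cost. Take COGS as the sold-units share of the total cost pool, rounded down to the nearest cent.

Mar 9, sell 591: 591/1032 × $10,250.75 → $5,870.34
Ending inventory (cost pool remaining) = $4,380.41

COGS = $5,870.34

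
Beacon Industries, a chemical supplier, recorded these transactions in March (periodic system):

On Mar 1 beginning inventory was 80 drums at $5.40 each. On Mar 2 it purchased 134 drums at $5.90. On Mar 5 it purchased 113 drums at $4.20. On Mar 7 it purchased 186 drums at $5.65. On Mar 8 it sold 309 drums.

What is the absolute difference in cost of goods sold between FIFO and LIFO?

FIFO COGS: 80 @ $5.40 + 134 @ $5.90 + 95 @ $4.20 = $1,621.60
LIFO COGS: 186 @ $5.65 + 113 @ $4.20 + 10 @ $5.90 = $1,584.50
Difference = |$1,621.60 − $1,584.50| = $37.10

$37.10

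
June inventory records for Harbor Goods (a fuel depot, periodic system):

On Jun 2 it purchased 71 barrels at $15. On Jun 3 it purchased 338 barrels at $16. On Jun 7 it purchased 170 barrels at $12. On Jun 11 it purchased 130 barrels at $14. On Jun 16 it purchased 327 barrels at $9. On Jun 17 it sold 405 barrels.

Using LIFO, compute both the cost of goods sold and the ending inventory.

COGS = $4,035; ending inventory = $9,241

Jun 17, 405 sold [LIFO — newest first]: 327 @ $9 + 78 @ $14 = $4,035
Ending inventory: 71 @ $15 + 338 @ $16 + 170 @ $12 + 52 @ $14 = $9,241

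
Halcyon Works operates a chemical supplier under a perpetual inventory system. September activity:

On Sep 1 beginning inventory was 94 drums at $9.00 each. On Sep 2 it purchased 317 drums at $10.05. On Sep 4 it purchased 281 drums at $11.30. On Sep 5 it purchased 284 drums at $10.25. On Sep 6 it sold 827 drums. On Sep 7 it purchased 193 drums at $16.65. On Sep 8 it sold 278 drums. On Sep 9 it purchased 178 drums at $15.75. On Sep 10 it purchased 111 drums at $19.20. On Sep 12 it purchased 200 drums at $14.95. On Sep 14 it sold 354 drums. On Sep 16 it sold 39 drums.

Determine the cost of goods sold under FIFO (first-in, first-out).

Sep 6, 827 sold [FIFO — oldest first]: 94 @ $9.00 + 317 @ $10.05 + 281 @ $11.30 + 135 @ $10.25 = $8,590.90
Sep 8, 278 sold [FIFO — oldest first]: 149 @ $10.25 + 129 @ $16.65 = $3,675.10
Sep 14, 354 sold [FIFO — oldest first]: 64 @ $16.65 + 178 @ $15.75 + 111 @ $19.20 + 1 @ $14.95 = $6,015.25
Sep 16, 39 sold [FIFO — oldest first]: 39 @ $14.95 = $583.05
Total COGS = $8,590.90 + $3,675.10 + $6,015.25 + $583.05 = $18,864.30
Ending inventory: 160 @ $14.95 = $2,392.00

COGS = $18,864.30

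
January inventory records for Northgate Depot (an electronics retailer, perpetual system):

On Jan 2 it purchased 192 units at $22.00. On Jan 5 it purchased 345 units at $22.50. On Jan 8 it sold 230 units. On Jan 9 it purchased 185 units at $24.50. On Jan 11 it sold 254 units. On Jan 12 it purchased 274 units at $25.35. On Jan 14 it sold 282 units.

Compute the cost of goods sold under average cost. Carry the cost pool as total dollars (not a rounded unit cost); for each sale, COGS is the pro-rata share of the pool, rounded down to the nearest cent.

After Jan 2: 192 on hand, pool $4,224.00 (≈ $22.0000 each)
After Jan 5: 537 on hand, pool $11,986.50 (≈ $22.3212 each)
Jan 8, sell 230: 230/537 × $11,986.50 → $5,133.88
After Jan 9: 492 on hand, pool $11,385.12 (≈ $23.1405 each)
Jan 11, sell 254: 254/492 × $11,385.12 → $5,877.68
After Jan 12: 512 on hand, pool $12,453.34 (≈ $24.3229 each)
Jan 14, sell 282: 282/512 × $12,453.34 → $6,859.06
Total COGS = $5,133.88 + $5,877.68 + $6,859.06 = $17,870.62
Ending inventory (cost pool remaining) = $5,594.28

COGS = $17,870.62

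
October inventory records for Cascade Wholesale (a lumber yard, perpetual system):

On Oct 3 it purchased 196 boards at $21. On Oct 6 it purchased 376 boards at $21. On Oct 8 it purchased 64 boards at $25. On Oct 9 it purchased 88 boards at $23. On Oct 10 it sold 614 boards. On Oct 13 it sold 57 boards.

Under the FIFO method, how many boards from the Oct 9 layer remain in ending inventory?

Oct 10, 614 sold [FIFO — oldest first]: 196 @ $21 + 376 @ $21 + 42 @ $25 = $13,062
Oct 13, 57 sold [FIFO — oldest first]: 22 @ $25 + 35 @ $23 = $1,355
Total COGS = $13,062 + $1,355 = $14,417
Ending inventory: 53 @ $23 = $1,219

53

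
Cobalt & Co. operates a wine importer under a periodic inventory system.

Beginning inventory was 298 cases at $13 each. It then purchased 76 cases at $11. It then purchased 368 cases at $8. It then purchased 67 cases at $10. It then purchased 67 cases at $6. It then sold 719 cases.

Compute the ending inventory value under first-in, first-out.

Sale 1 (719) [FIFO — oldest first]: 298 @ $13 + 76 @ $11 + 345 @ $8 = $7,470
Ending inventory: 23 @ $8 + 67 @ $10 + 67 @ $6 = $1,256
Check: goods available $8,726 = COGS $7,470 + ending $1,256

Ending inventory = $1,256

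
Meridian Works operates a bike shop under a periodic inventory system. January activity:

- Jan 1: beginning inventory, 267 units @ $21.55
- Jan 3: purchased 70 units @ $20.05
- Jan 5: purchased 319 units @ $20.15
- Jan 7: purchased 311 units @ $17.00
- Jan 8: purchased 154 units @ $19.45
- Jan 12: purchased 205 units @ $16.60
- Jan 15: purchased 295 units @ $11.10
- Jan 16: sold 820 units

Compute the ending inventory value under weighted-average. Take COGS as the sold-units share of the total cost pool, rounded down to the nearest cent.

Ending inventory = $14,105.21

Jan 16, sell 820: 820/1621 × $28,545.00 → $14,439.79
Ending inventory (cost pool remaining) = $14,105.21
Check: goods available $28,545.00 = COGS $14,439.79 + ending $14,105.21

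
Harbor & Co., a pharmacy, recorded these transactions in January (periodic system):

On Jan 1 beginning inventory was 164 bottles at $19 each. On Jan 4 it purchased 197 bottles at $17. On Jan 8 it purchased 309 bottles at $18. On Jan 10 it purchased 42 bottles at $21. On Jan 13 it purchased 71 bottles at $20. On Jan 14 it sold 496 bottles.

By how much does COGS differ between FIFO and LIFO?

$227

FIFO COGS: 164 @ $19 + 197 @ $17 + 135 @ $18 = $8,895
LIFO COGS: 71 @ $20 + 42 @ $21 + 309 @ $18 + 74 @ $17 = $9,122
Difference = |$8,895 − $9,122| = $227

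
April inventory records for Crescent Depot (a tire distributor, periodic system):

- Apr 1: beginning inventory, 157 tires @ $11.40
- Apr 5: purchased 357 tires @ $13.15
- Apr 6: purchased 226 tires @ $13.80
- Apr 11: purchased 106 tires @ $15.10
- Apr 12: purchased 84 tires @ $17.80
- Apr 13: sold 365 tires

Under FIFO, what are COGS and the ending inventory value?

Apr 13, 365 sold [FIFO — oldest first]: 157 @ $11.40 + 208 @ $13.15 = $4,525.00
Ending inventory: 149 @ $13.15 + 226 @ $13.80 + 106 @ $15.10 + 84 @ $17.80 = $8,173.95

COGS = $4,525.00; ending inventory = $8,173.95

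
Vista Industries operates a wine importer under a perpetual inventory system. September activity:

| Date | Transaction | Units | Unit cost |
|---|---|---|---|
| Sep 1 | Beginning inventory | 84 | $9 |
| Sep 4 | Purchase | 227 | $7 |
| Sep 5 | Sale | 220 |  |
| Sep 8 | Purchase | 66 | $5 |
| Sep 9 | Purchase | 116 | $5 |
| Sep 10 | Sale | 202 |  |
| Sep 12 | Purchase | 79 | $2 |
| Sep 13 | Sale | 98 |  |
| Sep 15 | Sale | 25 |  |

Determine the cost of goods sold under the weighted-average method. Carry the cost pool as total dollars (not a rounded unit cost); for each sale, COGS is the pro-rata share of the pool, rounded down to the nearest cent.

COGS = $3,309.83

After Sep 1: 84 on hand, pool $756.00 (≈ $9.0000 each)
After Sep 4: 311 on hand, pool $2,345.00 (≈ $7.5402 each)
Sep 5, sell 220: 220/311 × $2,345.00 → $1,658.84
After Sep 8: 157 on hand, pool $1,016.16 (≈ $6.4724 each)
After Sep 9: 273 on hand, pool $1,596.16 (≈ $5.8467 each)
Sep 10, sell 202: 202/273 × $1,596.16 → $1,181.04
After Sep 12: 150 on hand, pool $573.12 (≈ $3.8208 each)
Sep 13, sell 98: 98/150 × $573.12 → $374.43
Sep 15, sell 25: 25/52 × $198.69 → $95.52
Total COGS = $1,658.84 + $1,181.04 + $374.43 + $95.52 = $3,309.83
Ending inventory (cost pool remaining) = $103.17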